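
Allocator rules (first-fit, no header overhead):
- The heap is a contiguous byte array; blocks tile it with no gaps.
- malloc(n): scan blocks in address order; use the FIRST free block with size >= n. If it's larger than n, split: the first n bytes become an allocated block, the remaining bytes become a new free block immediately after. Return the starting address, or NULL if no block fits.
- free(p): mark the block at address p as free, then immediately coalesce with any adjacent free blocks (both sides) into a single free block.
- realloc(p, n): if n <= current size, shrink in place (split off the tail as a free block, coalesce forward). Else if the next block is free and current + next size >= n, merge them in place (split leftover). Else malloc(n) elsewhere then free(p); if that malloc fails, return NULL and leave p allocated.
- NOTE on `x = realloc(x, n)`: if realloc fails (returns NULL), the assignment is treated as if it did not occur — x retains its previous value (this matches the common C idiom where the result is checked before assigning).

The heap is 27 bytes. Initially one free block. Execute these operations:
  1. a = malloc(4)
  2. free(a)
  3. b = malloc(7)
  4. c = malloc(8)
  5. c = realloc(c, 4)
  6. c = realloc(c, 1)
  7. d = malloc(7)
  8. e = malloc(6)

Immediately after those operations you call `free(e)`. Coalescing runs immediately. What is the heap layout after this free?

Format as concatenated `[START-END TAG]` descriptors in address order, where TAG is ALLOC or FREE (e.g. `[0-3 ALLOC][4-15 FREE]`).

Op 1: a = malloc(4) -> a = 0; heap: [0-3 ALLOC][4-26 FREE]
Op 2: free(a) -> (freed a); heap: [0-26 FREE]
Op 3: b = malloc(7) -> b = 0; heap: [0-6 ALLOC][7-26 FREE]
Op 4: c = malloc(8) -> c = 7; heap: [0-6 ALLOC][7-14 ALLOC][15-26 FREE]
Op 5: c = realloc(c, 4) -> c = 7; heap: [0-6 ALLOC][7-10 ALLOC][11-26 FREE]
Op 6: c = realloc(c, 1) -> c = 7; heap: [0-6 ALLOC][7-7 ALLOC][8-26 FREE]
Op 7: d = malloc(7) -> d = 8; heap: [0-6 ALLOC][7-7 ALLOC][8-14 ALLOC][15-26 FREE]
Op 8: e = malloc(6) -> e = 15; heap: [0-6 ALLOC][7-7 ALLOC][8-14 ALLOC][15-20 ALLOC][21-26 FREE]
free(e): e = 15 -> block [15-20 ALLOC]; mark free, coalesce with adjacent free neighbors -> [0-6 ALLOC][7-7 ALLOC][8-14 ALLOC][15-26 FREE]

Answer: [0-6 ALLOC][7-7 ALLOC][8-14 ALLOC][15-26 FREE]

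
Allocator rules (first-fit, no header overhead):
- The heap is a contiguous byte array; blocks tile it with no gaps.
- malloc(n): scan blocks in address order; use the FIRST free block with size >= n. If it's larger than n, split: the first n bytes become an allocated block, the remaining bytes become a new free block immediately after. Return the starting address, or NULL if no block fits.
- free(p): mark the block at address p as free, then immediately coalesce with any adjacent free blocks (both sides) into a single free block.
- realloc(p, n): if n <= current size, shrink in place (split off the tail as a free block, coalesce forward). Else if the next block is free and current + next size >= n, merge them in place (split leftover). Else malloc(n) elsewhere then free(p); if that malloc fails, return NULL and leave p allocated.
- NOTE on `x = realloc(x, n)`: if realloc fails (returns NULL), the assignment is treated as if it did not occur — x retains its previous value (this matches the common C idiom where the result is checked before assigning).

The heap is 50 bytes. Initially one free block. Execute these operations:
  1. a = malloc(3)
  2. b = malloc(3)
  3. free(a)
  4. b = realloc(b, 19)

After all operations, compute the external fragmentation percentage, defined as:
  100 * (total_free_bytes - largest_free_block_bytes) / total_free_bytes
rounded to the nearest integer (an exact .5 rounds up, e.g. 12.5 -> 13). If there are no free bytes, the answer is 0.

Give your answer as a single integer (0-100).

Op 1: a = malloc(3) -> a = 0; heap: [0-2 ALLOC][3-49 FREE]
Op 2: b = malloc(3) -> b = 3; heap: [0-2 ALLOC][3-5 ALLOC][6-49 FREE]
Op 3: free(a) -> (freed a); heap: [0-2 FREE][3-5 ALLOC][6-49 FREE]
Op 4: b = realloc(b, 19) -> b = 3; heap: [0-2 FREE][3-21 ALLOC][22-49 FREE]
Free blocks: [3 28] total_free=31 largest=28 -> 100*(31-28)/31 = 300/31 ≈ 9.677 -> rounds to 10

Answer: 10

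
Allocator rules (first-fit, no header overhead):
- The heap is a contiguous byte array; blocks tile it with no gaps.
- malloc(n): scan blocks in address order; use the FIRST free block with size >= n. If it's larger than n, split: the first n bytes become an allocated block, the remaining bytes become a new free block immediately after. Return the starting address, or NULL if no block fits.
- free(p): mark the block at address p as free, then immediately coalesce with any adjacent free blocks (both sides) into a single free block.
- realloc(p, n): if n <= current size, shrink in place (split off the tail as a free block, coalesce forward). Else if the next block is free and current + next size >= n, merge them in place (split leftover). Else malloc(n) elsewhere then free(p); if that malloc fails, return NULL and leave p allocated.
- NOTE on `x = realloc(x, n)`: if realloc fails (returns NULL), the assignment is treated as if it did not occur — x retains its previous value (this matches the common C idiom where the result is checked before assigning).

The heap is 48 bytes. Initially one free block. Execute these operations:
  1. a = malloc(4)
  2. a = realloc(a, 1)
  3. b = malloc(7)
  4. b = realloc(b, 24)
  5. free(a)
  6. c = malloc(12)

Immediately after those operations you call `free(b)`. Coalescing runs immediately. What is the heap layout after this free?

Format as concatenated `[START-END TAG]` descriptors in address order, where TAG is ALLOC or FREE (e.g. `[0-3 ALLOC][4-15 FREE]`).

Op 1: a = malloc(4) -> a = 0; heap: [0-3 ALLOC][4-47 FREE]
Op 2: a = realloc(a, 1) -> a = 0; heap: [0-0 ALLOC][1-47 FREE]
Op 3: b = malloc(7) -> b = 1; heap: [0-0 ALLOC][1-7 ALLOC][8-47 FREE]
Op 4: b = realloc(b, 24) -> b = 1; heap: [0-0 ALLOC][1-24 ALLOC][25-47 FREE]
Op 5: free(a) -> (freed a); heap: [0-0 FREE][1-24 ALLOC][25-47 FREE]
Op 6: c = malloc(12) -> c = 25; heap: [0-0 FREE][1-24 ALLOC][25-36 ALLOC][37-47 FREE]
free(b): b = 1 -> block [1-24 ALLOC]; mark free, coalesce with adjacent free neighbors -> [0-24 FREE][25-36 ALLOC][37-47 FREE]

Answer: [0-24 FREE][25-36 ALLOC][37-47 FREE]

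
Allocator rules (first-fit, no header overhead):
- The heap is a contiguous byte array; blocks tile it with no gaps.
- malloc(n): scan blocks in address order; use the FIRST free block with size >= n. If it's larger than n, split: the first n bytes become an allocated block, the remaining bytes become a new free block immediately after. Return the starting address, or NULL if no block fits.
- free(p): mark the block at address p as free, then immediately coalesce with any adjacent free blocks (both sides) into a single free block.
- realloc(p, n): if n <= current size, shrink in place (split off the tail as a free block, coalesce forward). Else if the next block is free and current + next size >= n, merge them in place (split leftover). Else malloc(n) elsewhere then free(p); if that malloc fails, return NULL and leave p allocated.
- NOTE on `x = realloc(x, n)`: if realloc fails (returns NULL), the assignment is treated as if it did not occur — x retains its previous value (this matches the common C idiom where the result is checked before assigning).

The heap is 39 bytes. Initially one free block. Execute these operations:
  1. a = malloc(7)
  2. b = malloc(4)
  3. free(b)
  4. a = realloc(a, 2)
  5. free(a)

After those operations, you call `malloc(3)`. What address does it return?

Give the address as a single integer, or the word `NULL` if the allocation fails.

Op 1: a = malloc(7) -> a = 0; heap: [0-6 ALLOC][7-38 FREE]
Op 2: b = malloc(4) -> b = 7; heap: [0-6 ALLOC][7-10 ALLOC][11-38 FREE]
Op 3: free(b) -> (freed b); heap: [0-6 ALLOC][7-38 FREE]
Op 4: a = realloc(a, 2) -> a = 0; heap: [0-1 ALLOC][2-38 FREE]
Op 5: free(a) -> (freed a); heap: [0-38 FREE]
malloc(3): first-fit scan over [0-38 FREE] -> 0

Answer: 0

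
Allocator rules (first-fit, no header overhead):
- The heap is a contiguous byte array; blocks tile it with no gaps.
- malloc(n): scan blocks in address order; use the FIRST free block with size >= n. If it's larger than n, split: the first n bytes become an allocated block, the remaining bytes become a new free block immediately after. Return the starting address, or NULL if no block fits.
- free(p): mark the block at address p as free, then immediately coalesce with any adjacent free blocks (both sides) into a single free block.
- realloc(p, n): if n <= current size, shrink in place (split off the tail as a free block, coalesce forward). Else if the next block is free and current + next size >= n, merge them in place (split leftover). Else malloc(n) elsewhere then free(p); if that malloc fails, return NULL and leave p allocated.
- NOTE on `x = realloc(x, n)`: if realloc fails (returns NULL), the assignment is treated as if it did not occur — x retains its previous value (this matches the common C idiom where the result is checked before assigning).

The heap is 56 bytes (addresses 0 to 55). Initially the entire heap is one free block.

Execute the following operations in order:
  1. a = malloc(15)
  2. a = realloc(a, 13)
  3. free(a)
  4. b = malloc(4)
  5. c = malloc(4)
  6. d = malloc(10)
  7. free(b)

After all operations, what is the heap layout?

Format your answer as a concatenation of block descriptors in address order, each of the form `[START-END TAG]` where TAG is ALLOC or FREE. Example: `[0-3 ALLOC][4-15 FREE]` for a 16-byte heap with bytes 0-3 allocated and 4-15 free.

Op 1: a = malloc(15) -> a = 0; heap: [0-14 ALLOC][15-55 FREE]
Op 2: a = realloc(a, 13) -> a = 0; heap: [0-12 ALLOC][13-55 FREE]
Op 3: free(a) -> (freed a); heap: [0-55 FREE]
Op 4: b = malloc(4) -> b = 0; heap: [0-3 ALLOC][4-55 FREE]
Op 5: c = malloc(4) -> c = 4; heap: [0-3 ALLOC][4-7 ALLOC][8-55 FREE]
Op 6: d = malloc(10) -> d = 8; heap: [0-3 ALLOC][4-7 ALLOC][8-17 ALLOC][18-55 FREE]
Op 7: free(b) -> (freed b); heap: [0-3 FREE][4-7 ALLOC][8-17 ALLOC][18-55 FREE]

Answer: [0-3 FREE][4-7 ALLOC][8-17 ALLOC][18-55 FREE]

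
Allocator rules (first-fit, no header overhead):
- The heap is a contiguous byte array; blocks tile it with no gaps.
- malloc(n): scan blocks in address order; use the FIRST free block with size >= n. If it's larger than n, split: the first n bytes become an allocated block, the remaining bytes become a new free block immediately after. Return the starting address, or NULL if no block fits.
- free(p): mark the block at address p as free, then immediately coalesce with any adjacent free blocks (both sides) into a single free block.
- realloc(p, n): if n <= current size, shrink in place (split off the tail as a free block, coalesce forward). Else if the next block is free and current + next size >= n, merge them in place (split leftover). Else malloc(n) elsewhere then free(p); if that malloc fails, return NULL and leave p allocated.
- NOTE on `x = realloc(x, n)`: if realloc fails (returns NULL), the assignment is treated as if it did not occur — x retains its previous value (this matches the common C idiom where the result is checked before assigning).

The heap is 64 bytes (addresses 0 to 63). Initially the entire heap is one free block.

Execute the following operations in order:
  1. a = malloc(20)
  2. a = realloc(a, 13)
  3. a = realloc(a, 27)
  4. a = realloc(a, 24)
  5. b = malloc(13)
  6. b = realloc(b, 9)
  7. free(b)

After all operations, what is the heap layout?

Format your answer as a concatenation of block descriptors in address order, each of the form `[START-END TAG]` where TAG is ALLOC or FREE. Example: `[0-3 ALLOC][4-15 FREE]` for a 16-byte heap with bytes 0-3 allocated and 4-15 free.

Op 1: a = malloc(20) -> a = 0; heap: [0-19 ALLOC][20-63 FREE]
Op 2: a = realloc(a, 13) -> a = 0; heap: [0-12 ALLOC][13-63 FREE]
Op 3: a = realloc(a, 27) -> a = 0; heap: [0-26 ALLOC][27-63 FREE]
Op 4: a = realloc(a, 24) -> a = 0; heap: [0-23 ALLOC][24-63 FREE]
Op 5: b = malloc(13) -> b = 24; heap: [0-23 ALLOC][24-36 ALLOC][37-63 FREE]
Op 6: b = realloc(b, 9) -> b = 24; heap: [0-23 ALLOC][24-32 ALLOC][33-63 FREE]
Op 7: free(b) -> (freed b); heap: [0-23 ALLOC][24-63 FREE]

Answer: [0-23 ALLOC][24-63 FREE]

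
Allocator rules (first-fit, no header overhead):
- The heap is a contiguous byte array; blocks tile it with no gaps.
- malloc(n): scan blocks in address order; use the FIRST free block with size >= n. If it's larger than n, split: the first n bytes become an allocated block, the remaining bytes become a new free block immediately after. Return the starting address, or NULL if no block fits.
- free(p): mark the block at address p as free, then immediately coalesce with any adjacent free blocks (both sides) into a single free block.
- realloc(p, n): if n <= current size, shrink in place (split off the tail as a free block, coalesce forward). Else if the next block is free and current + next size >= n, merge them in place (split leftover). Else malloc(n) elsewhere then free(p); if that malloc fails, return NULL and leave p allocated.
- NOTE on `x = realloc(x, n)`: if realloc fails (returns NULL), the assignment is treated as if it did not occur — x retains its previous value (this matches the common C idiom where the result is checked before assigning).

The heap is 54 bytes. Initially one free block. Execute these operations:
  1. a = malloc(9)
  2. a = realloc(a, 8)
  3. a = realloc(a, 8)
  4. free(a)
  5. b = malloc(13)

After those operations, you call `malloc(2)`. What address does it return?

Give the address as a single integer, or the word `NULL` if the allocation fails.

Answer: 13

Derivation:
Op 1: a = malloc(9) -> a = 0; heap: [0-8 ALLOC][9-53 FREE]
Op 2: a = realloc(a, 8) -> a = 0; heap: [0-7 ALLOC][8-53 FREE]
Op 3: a = realloc(a, 8) -> a = 0; heap: [0-7 ALLOC][8-53 FREE]
Op 4: free(a) -> (freed a); heap: [0-53 FREE]
Op 5: b = malloc(13) -> b = 0; heap: [0-12 ALLOC][13-53 FREE]
malloc(2): first-fit scan over [0-12 ALLOC][13-53 FREE] -> 13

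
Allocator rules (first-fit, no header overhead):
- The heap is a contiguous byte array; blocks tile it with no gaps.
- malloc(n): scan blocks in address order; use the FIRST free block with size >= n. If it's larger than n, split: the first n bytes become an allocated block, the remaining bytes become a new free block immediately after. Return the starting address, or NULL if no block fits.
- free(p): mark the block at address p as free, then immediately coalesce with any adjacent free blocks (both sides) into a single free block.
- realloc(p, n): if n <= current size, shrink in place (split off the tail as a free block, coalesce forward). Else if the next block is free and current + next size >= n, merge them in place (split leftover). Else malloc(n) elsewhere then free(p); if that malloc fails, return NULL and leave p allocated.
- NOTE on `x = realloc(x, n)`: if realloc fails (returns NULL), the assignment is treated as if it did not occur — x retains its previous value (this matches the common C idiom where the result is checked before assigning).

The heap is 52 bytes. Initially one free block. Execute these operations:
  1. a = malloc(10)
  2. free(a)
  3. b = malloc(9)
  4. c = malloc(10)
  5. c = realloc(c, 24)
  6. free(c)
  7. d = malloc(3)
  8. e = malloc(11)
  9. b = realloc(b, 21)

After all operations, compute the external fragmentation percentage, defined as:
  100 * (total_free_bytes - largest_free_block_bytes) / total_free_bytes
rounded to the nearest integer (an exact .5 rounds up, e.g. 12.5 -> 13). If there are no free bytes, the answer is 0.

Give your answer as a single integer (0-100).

Op 1: a = malloc(10) -> a = 0; heap: [0-9 ALLOC][10-51 FREE]
Op 2: free(a) -> (freed a); heap: [0-51 FREE]
Op 3: b = malloc(9) -> b = 0; heap: [0-8 ALLOC][9-51 FREE]
Op 4: c = malloc(10) -> c = 9; heap: [0-8 ALLOC][9-18 ALLOC][19-51 FREE]
Op 5: c = realloc(c, 24) -> c = 9; heap: [0-8 ALLOC][9-32 ALLOC][33-51 FREE]
Op 6: free(c) -> (freed c); heap: [0-8 ALLOC][9-51 FREE]
Op 7: d = malloc(3) -> d = 9; heap: [0-8 ALLOC][9-11 ALLOC][12-51 FREE]
Op 8: e = malloc(11) -> e = 12; heap: [0-8 ALLOC][9-11 ALLOC][12-22 ALLOC][23-51 FREE]
Op 9: b = realloc(b, 21) -> b = 23; heap: [0-8 FREE][9-11 ALLOC][12-22 ALLOC][23-43 ALLOC][44-51 FREE]
Free blocks: [9 8] total_free=17 largest=9 -> 100*(17-9)/17 = 800/17 ≈ 47.059 -> rounds to 47

Answer: 47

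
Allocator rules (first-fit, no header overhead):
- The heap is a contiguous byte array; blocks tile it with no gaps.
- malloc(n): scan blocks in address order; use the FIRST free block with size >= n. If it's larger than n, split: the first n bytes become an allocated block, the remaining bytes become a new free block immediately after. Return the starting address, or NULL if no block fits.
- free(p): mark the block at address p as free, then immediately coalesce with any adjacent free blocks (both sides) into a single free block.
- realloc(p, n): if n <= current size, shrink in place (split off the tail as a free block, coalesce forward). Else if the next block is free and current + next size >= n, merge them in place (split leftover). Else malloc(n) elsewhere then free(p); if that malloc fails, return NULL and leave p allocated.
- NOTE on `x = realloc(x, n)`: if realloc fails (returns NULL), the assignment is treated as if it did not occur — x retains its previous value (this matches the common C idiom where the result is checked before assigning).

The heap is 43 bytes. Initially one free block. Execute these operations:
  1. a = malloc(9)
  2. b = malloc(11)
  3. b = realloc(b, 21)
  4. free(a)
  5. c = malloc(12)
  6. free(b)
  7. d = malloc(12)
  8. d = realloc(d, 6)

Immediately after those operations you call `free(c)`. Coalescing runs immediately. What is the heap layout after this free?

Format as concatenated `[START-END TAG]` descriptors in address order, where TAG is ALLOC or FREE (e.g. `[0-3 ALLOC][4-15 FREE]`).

Answer: [0-5 ALLOC][6-42 FREE]

Derivation:
Op 1: a = malloc(9) -> a = 0; heap: [0-8 ALLOC][9-42 FREE]
Op 2: b = malloc(11) -> b = 9; heap: [0-8 ALLOC][9-19 ALLOC][20-42 FREE]
Op 3: b = realloc(b, 21) -> b = 9; heap: [0-8 ALLOC][9-29 ALLOC][30-42 FREE]
Op 4: free(a) -> (freed a); heap: [0-8 FREE][9-29 ALLOC][30-42 FREE]
Op 5: c = malloc(12) -> c = 30; heap: [0-8 FREE][9-29 ALLOC][30-41 ALLOC][42-42 FREE]
Op 6: free(b) -> (freed b); heap: [0-29 FREE][30-41 ALLOC][42-42 FREE]
Op 7: d = malloc(12) -> d = 0; heap: [0-11 ALLOC][12-29 FREE][30-41 ALLOC][42-42 FREE]
Op 8: d = realloc(d, 6) -> d = 0; heap: [0-5 ALLOC][6-29 FREE][30-41 ALLOC][42-42 FREE]
free(c): c = 30 -> block [30-41 ALLOC]; mark free, coalesce with adjacent free neighbors -> [0-5 ALLOC][6-42 FREE]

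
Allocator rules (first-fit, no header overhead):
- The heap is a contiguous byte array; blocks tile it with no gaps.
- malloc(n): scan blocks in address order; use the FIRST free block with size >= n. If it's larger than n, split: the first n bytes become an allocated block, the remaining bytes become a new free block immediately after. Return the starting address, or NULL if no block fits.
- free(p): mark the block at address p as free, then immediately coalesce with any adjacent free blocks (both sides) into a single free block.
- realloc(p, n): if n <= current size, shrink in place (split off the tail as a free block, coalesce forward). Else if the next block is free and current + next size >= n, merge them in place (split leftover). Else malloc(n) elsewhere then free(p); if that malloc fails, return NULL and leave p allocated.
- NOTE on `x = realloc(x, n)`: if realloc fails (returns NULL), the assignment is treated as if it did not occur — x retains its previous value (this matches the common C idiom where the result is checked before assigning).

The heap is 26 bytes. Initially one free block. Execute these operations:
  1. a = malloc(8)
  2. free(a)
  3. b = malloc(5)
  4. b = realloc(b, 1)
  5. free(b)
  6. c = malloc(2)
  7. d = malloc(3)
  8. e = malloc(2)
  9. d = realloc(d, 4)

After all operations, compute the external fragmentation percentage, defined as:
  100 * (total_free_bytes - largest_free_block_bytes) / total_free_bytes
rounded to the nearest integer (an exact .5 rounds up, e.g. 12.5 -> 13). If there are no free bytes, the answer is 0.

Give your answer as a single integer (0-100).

Answer: 17

Derivation:
Op 1: a = malloc(8) -> a = 0; heap: [0-7 ALLOC][8-25 FREE]
Op 2: free(a) -> (freed a); heap: [0-25 FREE]
Op 3: b = malloc(5) -> b = 0; heap: [0-4 ALLOC][5-25 FREE]
Op 4: b = realloc(b, 1) -> b = 0; heap: [0-0 ALLOC][1-25 FREE]
Op 5: free(b) -> (freed b); heap: [0-25 FREE]
Op 6: c = malloc(2) -> c = 0; heap: [0-1 ALLOC][2-25 FREE]
Op 7: d = malloc(3) -> d = 2; heap: [0-1 ALLOC][2-4 ALLOC][5-25 FREE]
Op 8: e = malloc(2) -> e = 5; heap: [0-1 ALLOC][2-4 ALLOC][5-6 ALLOC][7-25 FREE]
Op 9: d = realloc(d, 4) -> d = 7; heap: [0-1 ALLOC][2-4 FREE][5-6 ALLOC][7-10 ALLOC][11-25 FREE]
Free blocks: [3 15] total_free=18 largest=15 -> 100*(18-15)/18 = 300/18 ≈ 16.667 -> rounds to 17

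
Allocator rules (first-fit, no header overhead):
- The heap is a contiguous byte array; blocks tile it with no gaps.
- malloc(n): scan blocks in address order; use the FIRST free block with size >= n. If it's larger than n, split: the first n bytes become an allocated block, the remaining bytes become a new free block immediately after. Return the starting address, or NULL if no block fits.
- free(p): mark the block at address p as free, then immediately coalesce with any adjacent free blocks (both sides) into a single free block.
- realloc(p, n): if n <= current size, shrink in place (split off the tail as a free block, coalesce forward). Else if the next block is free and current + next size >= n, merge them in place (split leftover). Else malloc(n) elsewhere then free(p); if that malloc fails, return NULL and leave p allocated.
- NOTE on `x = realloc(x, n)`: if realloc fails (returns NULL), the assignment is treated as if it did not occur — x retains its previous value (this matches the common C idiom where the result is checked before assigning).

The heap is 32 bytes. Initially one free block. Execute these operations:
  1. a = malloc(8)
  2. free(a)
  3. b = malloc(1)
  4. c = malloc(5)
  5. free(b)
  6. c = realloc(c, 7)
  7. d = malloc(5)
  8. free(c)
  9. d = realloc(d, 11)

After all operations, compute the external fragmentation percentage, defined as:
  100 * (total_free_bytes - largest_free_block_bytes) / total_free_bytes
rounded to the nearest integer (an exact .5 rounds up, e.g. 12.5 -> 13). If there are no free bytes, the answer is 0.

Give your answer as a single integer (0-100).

Answer: 38

Derivation:
Op 1: a = malloc(8) -> a = 0; heap: [0-7 ALLOC][8-31 FREE]
Op 2: free(a) -> (freed a); heap: [0-31 FREE]
Op 3: b = malloc(1) -> b = 0; heap: [0-0 ALLOC][1-31 FREE]
Op 4: c = malloc(5) -> c = 1; heap: [0-0 ALLOC][1-5 ALLOC][6-31 FREE]
Op 5: free(b) -> (freed b); heap: [0-0 FREE][1-5 ALLOC][6-31 FREE]
Op 6: c = realloc(c, 7) -> c = 1; heap: [0-0 FREE][1-7 ALLOC][8-31 FREE]
Op 7: d = malloc(5) -> d = 8; heap: [0-0 FREE][1-7 ALLOC][8-12 ALLOC][13-31 FREE]
Op 8: free(c) -> (freed c); heap: [0-7 FREE][8-12 ALLOC][13-31 FREE]
Op 9: d = realloc(d, 11) -> d = 8; heap: [0-7 FREE][8-18 ALLOC][19-31 FREE]
Free blocks: [8 13] total_free=21 largest=13 -> 100*(21-13)/21 = 800/21 ≈ 38.095 -> rounds to 38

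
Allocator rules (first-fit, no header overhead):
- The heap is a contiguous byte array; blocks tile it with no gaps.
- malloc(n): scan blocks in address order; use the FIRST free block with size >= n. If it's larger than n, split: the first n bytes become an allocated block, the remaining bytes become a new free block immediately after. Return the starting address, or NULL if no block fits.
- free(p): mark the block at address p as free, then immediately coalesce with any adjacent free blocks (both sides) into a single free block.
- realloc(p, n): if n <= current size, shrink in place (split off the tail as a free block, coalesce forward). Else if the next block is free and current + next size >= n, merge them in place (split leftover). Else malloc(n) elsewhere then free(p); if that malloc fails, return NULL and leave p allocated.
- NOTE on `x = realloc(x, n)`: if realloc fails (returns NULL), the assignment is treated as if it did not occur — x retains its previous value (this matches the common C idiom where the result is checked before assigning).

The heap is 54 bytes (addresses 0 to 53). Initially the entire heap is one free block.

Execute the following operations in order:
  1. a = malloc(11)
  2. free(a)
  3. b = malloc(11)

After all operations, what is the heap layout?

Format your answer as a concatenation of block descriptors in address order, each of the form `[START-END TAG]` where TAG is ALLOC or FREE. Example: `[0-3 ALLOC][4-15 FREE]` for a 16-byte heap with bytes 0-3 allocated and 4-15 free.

Op 1: a = malloc(11) -> a = 0; heap: [0-10 ALLOC][11-53 FREE]
Op 2: free(a) -> (freed a); heap: [0-53 FREE]
Op 3: b = malloc(11) -> b = 0; heap: [0-10 ALLOC][11-53 FREE]

Answer: [0-10 ALLOC][11-53 FREE]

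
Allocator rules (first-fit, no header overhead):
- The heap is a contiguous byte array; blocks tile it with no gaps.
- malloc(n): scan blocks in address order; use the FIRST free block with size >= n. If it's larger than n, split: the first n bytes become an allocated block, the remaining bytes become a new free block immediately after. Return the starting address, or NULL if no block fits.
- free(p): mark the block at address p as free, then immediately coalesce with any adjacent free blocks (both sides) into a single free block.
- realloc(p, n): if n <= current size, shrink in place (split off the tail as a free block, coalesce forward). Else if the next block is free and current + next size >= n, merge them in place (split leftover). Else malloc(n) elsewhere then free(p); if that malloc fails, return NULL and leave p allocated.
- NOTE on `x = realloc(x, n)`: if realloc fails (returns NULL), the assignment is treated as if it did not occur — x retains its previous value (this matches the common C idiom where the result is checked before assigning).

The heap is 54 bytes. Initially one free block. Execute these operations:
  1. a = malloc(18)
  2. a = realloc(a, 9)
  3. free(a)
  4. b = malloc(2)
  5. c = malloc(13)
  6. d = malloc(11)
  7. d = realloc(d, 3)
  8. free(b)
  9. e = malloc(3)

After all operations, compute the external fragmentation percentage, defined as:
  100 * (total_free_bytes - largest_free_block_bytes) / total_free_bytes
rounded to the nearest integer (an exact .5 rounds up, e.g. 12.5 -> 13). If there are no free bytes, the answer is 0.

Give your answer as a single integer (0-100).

Answer: 6

Derivation:
Op 1: a = malloc(18) -> a = 0; heap: [0-17 ALLOC][18-53 FREE]
Op 2: a = realloc(a, 9) -> a = 0; heap: [0-8 ALLOC][9-53 FREE]
Op 3: free(a) -> (freed a); heap: [0-53 FREE]
Op 4: b = malloc(2) -> b = 0; heap: [0-1 ALLOC][2-53 FREE]
Op 5: c = malloc(13) -> c = 2; heap: [0-1 ALLOC][2-14 ALLOC][15-53 FREE]
Op 6: d = malloc(11) -> d = 15; heap: [0-1 ALLOC][2-14 ALLOC][15-25 ALLOC][26-53 FREE]
Op 7: d = realloc(d, 3) -> d = 15; heap: [0-1 ALLOC][2-14 ALLOC][15-17 ALLOC][18-53 FREE]
Op 8: free(b) -> (freed b); heap: [0-1 FREE][2-14 ALLOC][15-17 ALLOC][18-53 FREE]
Op 9: e = malloc(3) -> e = 18; heap: [0-1 FREE][2-14 ALLOC][15-17 ALLOC][18-20 ALLOC][21-53 FREE]
Free blocks: [2 33] total_free=35 largest=33 -> 100*(35-33)/35 = 200/35 ≈ 5.714 -> rounds to 6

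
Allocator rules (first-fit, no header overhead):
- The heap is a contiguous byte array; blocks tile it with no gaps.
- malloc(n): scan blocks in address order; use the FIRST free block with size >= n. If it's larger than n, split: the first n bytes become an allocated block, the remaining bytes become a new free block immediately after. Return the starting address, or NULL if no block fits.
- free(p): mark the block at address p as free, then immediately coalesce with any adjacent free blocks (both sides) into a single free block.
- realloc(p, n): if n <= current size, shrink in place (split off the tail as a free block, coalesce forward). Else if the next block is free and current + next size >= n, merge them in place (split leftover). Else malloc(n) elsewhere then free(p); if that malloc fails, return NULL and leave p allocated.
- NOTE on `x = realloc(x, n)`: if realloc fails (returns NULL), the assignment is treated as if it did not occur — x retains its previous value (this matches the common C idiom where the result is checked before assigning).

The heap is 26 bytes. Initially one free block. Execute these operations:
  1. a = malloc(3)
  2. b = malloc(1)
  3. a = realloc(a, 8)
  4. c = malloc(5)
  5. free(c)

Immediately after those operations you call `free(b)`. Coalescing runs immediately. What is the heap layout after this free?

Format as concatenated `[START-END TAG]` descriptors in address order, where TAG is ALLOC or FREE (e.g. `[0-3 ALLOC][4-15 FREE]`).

Answer: [0-3 FREE][4-11 ALLOC][12-25 FREE]

Derivation:
Op 1: a = malloc(3) -> a = 0; heap: [0-2 ALLOC][3-25 FREE]
Op 2: b = malloc(1) -> b = 3; heap: [0-2 ALLOC][3-3 ALLOC][4-25 FREE]
Op 3: a = realloc(a, 8) -> a = 4; heap: [0-2 FREE][3-3 ALLOC][4-11 ALLOC][12-25 FREE]
Op 4: c = malloc(5) -> c = 12; heap: [0-2 FREE][3-3 ALLOC][4-11 ALLOC][12-16 ALLOC][17-25 FREE]
Op 5: free(c) -> (freed c); heap: [0-2 FREE][3-3 ALLOC][4-11 ALLOC][12-25 FREE]
free(b): b = 3 -> block [3-3 ALLOC]; mark free, coalesce with adjacent free neighbors -> [0-3 FREE][4-11 ALLOC][12-25 FREE]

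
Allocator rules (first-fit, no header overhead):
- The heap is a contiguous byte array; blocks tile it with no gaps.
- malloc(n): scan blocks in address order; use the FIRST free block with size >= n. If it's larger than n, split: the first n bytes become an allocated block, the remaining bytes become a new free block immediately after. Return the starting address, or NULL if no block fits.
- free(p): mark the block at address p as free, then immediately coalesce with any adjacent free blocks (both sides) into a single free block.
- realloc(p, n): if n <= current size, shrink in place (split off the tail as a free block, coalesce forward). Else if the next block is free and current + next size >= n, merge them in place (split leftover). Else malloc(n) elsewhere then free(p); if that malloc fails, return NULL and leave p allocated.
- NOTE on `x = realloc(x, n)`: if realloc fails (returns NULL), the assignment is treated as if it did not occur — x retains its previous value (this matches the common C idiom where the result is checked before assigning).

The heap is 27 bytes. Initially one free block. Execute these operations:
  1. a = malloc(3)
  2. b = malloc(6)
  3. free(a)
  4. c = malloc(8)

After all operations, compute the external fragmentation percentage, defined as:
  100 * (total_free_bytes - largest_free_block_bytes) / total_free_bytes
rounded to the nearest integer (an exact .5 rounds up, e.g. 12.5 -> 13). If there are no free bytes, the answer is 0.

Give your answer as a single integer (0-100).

Op 1: a = malloc(3) -> a = 0; heap: [0-2 ALLOC][3-26 FREE]
Op 2: b = malloc(6) -> b = 3; heap: [0-2 ALLOC][3-8 ALLOC][9-26 FREE]
Op 3: free(a) -> (freed a); heap: [0-2 FREE][3-8 ALLOC][9-26 FREE]
Op 4: c = malloc(8) -> c = 9; heap: [0-2 FREE][3-8 ALLOC][9-16 ALLOC][17-26 FREE]
Free blocks: [3 10] total_free=13 largest=10 -> 100*(13-10)/13 = 300/13 ≈ 23.077 -> rounds to 23

Answer: 23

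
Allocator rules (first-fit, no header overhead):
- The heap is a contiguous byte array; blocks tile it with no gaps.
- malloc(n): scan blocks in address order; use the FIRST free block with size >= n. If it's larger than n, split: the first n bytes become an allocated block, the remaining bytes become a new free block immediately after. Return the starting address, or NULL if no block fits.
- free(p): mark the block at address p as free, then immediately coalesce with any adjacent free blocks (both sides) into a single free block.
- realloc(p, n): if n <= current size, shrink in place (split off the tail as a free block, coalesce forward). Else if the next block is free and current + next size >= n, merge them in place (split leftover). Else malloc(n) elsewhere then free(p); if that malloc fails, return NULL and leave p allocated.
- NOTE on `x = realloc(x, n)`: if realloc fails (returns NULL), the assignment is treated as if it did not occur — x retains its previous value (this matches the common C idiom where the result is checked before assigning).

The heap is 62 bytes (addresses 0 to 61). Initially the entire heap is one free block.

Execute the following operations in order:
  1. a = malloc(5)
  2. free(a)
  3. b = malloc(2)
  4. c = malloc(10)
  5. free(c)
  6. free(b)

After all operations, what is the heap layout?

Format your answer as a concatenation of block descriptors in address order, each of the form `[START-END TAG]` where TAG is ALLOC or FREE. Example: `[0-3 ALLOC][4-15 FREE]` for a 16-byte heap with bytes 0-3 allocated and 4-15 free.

Op 1: a = malloc(5) -> a = 0; heap: [0-4 ALLOC][5-61 FREE]
Op 2: free(a) -> (freed a); heap: [0-61 FREE]
Op 3: b = malloc(2) -> b = 0; heap: [0-1 ALLOC][2-61 FREE]
Op 4: c = malloc(10) -> c = 2; heap: [0-1 ALLOC][2-11 ALLOC][12-61 FREE]
Op 5: free(c) -> (freed c); heap: [0-1 ALLOC][2-61 FREE]
Op 6: free(b) -> (freed b); heap: [0-61 FREE]

Answer: [0-61 FREE]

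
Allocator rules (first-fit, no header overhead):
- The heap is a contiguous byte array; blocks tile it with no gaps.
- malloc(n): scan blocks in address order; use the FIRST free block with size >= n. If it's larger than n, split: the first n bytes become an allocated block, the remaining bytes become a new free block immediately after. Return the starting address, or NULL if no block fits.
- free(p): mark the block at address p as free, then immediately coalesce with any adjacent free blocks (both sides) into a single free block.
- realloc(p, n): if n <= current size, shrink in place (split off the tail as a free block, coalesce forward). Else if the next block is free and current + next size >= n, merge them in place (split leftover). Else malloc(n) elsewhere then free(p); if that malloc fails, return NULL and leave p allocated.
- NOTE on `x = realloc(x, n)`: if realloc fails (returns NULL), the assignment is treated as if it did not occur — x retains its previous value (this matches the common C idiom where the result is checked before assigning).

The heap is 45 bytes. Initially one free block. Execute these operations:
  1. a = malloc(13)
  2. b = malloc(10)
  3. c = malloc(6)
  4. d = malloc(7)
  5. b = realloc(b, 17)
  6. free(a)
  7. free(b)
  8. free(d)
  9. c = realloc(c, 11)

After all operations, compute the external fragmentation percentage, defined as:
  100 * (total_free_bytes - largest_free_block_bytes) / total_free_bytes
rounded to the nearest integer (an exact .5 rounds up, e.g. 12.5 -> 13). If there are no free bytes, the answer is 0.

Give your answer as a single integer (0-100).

Answer: 32

Derivation:
Op 1: a = malloc(13) -> a = 0; heap: [0-12 ALLOC][13-44 FREE]
Op 2: b = malloc(10) -> b = 13; heap: [0-12 ALLOC][13-22 ALLOC][23-44 FREE]
Op 3: c = malloc(6) -> c = 23; heap: [0-12 ALLOC][13-22 ALLOC][23-28 ALLOC][29-44 FREE]
Op 4: d = malloc(7) -> d = 29; heap: [0-12 ALLOC][13-22 ALLOC][23-28 ALLOC][29-35 ALLOC][36-44 FREE]
Op 5: b = realloc(b, 17) -> NULL (b unchanged); heap: [0-12 ALLOC][13-22 ALLOC][23-28 ALLOC][29-35 ALLOC][36-44 FREE]
Op 6: free(a) -> (freed a); heap: [0-12 FREE][13-22 ALLOC][23-28 ALLOC][29-35 ALLOC][36-44 FREE]
Op 7: free(b) -> (freed b); heap: [0-22 FREE][23-28 ALLOC][29-35 ALLOC][36-44 FREE]
Op 8: free(d) -> (freed d); heap: [0-22 FREE][23-28 ALLOC][29-44 FREE]
Op 9: c = realloc(c, 11) -> c = 23; heap: [0-22 FREE][23-33 ALLOC][34-44 FREE]
Free blocks: [23 11] total_free=34 largest=23 -> 100*(34-23)/34 = 1100/34 ≈ 32.353 -> rounds to 32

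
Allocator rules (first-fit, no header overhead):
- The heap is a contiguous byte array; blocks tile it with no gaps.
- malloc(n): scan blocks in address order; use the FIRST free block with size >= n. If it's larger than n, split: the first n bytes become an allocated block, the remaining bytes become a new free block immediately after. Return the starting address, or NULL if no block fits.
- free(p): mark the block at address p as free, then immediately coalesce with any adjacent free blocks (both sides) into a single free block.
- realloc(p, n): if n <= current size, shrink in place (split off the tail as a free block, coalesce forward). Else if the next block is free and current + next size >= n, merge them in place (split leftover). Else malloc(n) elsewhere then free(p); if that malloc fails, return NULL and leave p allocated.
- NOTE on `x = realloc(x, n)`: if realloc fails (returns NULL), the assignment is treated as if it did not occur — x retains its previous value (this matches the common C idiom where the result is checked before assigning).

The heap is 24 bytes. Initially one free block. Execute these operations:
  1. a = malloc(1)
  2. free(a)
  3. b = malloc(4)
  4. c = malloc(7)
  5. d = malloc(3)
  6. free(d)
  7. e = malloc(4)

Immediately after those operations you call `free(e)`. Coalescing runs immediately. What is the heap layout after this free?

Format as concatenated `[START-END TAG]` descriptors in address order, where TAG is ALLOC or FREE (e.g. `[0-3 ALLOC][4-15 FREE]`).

Answer: [0-3 ALLOC][4-10 ALLOC][11-23 FREE]

Derivation:
Op 1: a = malloc(1) -> a = 0; heap: [0-0 ALLOC][1-23 FREE]
Op 2: free(a) -> (freed a); heap: [0-23 FREE]
Op 3: b = malloc(4) -> b = 0; heap: [0-3 ALLOC][4-23 FREE]
Op 4: c = malloc(7) -> c = 4; heap: [0-3 ALLOC][4-10 ALLOC][11-23 FREE]
Op 5: d = malloc(3) -> d = 11; heap: [0-3 ALLOC][4-10 ALLOC][11-13 ALLOC][14-23 FREE]
Op 6: free(d) -> (freed d); heap: [0-3 ALLOC][4-10 ALLOC][11-23 FREE]
Op 7: e = malloc(4) -> e = 11; heap: [0-3 ALLOC][4-10 ALLOC][11-14 ALLOC][15-23 FREE]
free(e): e = 11 -> block [11-14 ALLOC]; mark free, coalesce with adjacent free neighbors -> [0-3 ALLOC][4-10 ALLOC][11-23 FREE]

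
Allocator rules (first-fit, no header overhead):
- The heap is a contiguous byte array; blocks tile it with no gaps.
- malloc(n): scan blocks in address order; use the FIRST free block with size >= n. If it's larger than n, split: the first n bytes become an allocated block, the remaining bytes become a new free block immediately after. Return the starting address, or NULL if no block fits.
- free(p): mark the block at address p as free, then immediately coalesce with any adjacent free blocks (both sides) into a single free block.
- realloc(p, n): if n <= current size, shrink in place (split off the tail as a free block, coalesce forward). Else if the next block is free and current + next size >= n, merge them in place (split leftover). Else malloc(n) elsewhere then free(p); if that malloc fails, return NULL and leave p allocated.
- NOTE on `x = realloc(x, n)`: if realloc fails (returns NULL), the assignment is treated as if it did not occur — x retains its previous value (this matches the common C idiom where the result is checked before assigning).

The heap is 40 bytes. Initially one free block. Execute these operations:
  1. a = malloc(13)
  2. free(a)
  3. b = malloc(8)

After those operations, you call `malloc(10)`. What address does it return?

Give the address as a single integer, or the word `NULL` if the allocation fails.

Op 1: a = malloc(13) -> a = 0; heap: [0-12 ALLOC][13-39 FREE]
Op 2: free(a) -> (freed a); heap: [0-39 FREE]
Op 3: b = malloc(8) -> b = 0; heap: [0-7 ALLOC][8-39 FREE]
malloc(10): first-fit scan over [0-7 ALLOC][8-39 FREE] -> 8

Answer: 8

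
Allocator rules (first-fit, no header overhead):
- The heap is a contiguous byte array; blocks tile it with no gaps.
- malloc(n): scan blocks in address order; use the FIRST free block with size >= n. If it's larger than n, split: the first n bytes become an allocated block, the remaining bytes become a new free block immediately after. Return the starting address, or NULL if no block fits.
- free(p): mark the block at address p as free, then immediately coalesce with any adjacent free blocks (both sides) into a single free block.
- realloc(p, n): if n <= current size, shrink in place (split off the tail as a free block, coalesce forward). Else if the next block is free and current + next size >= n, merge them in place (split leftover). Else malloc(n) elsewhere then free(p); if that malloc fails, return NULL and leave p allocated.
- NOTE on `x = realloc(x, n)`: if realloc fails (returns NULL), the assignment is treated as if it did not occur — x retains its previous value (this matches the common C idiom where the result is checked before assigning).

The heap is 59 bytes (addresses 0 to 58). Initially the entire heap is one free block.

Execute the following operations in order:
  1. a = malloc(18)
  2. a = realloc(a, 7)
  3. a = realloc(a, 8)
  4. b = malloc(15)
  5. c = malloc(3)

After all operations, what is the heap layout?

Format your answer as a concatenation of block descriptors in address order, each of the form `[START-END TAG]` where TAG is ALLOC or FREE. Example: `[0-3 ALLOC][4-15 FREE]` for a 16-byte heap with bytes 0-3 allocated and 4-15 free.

Answer: [0-7 ALLOC][8-22 ALLOC][23-25 ALLOC][26-58 FREE]

Derivation:
Op 1: a = malloc(18) -> a = 0; heap: [0-17 ALLOC][18-58 FREE]
Op 2: a = realloc(a, 7) -> a = 0; heap: [0-6 ALLOC][7-58 FREE]
Op 3: a = realloc(a, 8) -> a = 0; heap: [0-7 ALLOC][8-58 FREE]
Op 4: b = malloc(15) -> b = 8; heap: [0-7 ALLOC][8-22 ALLOC][23-58 FREE]
Op 5: c = malloc(3) -> c = 23; heap: [0-7 ALLOC][8-22 ALLOC][23-25 ALLOC][26-58 FREE]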